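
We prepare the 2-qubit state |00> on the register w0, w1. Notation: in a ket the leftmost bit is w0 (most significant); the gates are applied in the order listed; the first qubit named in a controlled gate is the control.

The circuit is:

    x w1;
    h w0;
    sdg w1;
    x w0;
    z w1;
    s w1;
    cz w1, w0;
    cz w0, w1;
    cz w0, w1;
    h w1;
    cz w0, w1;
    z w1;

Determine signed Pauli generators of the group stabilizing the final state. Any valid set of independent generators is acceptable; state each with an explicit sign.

The stabilizer group can be generated by -XZ, +ZX, among other valid generating sets.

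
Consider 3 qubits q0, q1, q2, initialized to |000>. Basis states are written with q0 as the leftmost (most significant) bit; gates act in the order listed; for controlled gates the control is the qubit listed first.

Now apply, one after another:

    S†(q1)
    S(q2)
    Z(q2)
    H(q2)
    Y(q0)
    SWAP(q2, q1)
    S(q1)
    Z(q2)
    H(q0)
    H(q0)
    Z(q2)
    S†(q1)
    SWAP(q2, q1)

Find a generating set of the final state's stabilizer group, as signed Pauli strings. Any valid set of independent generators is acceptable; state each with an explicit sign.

The stabilizer group can be generated by +IIX, -ZII, +IZI, among other valid generating sets. Key observation: the block from step 6 through step 13 cancels to the identity and can be dropped.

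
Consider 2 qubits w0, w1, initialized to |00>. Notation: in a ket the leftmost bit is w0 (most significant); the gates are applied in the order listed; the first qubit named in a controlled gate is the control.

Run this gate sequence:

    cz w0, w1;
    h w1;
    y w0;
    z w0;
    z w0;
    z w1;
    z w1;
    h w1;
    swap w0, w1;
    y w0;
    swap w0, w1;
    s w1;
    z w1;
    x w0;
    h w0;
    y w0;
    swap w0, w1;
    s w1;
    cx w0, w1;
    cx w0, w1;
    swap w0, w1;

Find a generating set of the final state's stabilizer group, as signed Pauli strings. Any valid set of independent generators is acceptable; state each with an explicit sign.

The stabilizer group can be generated by -YI, -IZ, among other valid generating sets.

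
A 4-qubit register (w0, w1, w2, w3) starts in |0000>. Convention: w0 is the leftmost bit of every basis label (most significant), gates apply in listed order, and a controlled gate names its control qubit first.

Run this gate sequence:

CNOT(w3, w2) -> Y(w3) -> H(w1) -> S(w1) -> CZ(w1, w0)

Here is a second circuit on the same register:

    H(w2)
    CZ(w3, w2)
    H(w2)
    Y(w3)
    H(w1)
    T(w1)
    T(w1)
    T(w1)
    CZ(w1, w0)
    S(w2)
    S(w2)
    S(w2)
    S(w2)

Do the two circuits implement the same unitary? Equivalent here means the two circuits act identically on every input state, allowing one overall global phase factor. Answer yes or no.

No — the two circuits implement different unitaries, even allowing a global phase.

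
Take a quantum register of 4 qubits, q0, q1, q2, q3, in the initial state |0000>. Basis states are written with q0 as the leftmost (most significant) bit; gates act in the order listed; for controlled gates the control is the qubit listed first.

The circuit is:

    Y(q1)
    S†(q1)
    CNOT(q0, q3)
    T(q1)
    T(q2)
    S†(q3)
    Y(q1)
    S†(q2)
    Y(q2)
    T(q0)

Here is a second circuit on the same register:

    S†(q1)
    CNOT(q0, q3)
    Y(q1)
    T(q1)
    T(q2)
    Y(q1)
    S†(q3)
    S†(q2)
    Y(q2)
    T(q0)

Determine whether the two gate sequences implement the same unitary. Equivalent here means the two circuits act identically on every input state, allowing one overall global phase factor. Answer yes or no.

No — the two circuits implement different unitaries, even allowing a global phase.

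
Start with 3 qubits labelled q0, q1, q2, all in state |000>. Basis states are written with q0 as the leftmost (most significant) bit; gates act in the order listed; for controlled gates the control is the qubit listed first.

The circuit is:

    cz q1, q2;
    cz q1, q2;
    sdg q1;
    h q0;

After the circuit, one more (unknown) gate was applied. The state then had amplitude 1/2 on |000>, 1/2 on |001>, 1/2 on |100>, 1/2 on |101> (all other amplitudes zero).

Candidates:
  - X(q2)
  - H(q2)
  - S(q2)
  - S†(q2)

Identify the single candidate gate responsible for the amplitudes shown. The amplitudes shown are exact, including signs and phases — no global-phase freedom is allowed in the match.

It was H(q2) that produced the state shown.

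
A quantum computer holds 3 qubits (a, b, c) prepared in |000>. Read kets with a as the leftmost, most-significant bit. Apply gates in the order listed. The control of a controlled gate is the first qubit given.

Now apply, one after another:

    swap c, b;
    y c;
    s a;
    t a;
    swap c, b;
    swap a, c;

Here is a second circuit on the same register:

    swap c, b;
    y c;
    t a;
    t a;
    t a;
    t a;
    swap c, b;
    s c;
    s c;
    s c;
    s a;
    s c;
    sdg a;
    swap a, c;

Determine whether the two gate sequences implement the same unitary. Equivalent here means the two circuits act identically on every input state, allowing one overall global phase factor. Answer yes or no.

No — the two circuits implement different unitaries, even allowing a global phase.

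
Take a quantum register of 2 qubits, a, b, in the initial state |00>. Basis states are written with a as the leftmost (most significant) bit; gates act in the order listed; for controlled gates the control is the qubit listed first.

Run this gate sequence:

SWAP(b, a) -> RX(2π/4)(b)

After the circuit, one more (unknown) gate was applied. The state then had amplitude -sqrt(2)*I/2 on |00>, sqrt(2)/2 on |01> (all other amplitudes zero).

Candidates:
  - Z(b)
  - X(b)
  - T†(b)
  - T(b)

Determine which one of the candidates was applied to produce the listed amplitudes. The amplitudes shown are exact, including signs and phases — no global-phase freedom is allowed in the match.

It was X(b) that produced the state shown.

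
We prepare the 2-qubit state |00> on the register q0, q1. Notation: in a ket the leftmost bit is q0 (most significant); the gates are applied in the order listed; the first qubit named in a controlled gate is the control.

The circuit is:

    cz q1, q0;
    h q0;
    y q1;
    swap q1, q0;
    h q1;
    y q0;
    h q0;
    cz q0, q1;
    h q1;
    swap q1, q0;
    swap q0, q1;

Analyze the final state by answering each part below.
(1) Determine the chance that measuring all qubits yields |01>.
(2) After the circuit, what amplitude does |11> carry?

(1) The probability of measuring |01> is 1/4.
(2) The amplitude on |11> is 1/2.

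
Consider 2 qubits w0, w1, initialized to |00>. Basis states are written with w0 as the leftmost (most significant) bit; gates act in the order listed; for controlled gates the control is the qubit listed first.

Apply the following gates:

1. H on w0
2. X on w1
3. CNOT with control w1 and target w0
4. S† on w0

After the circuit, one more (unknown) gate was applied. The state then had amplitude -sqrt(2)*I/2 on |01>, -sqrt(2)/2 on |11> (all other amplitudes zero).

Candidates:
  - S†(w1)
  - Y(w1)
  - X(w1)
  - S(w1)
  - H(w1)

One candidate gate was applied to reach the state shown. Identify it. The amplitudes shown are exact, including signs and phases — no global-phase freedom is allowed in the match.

The applied gate was S†(w1).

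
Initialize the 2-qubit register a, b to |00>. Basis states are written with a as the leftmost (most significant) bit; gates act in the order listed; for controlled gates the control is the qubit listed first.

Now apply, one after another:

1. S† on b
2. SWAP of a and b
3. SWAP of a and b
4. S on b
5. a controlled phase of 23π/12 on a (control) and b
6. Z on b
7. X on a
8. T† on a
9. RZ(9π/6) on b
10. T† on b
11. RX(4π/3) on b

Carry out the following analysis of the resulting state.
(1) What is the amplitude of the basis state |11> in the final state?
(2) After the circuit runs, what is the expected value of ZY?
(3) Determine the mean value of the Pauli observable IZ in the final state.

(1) The amplitude on |11> is sqrt(3)*I/2. Key observation: steps 1-4 multiply out to the identity, so the circuit reduces to the remaining gates.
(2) The observable ZY averages to -sqrt(3)/2.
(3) The observable IZ averages to -1/2.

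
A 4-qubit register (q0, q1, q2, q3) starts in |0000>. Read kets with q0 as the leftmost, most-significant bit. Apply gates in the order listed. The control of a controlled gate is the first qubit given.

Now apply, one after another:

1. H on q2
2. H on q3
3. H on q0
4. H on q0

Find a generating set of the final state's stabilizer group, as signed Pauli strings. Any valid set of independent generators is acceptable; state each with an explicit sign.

The final state is stabilized by the group generated by +IIXI, +IIIX, +ZIII, +IZII; other independent generating sets are equally valid. Key observation: the block from step 3 through step 4 cancels to the identity and can be dropped.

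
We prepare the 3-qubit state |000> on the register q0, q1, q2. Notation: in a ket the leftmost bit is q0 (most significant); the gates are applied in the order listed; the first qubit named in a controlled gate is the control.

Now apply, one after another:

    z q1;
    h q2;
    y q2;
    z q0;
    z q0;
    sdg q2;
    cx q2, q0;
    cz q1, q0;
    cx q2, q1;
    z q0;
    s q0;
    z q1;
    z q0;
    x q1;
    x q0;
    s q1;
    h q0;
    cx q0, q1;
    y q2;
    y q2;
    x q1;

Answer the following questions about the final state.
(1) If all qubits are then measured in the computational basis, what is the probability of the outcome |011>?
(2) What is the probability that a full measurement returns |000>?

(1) Outcome |011> occurs with probability 1/4.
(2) A full measurement returns |000> with probability 1/4.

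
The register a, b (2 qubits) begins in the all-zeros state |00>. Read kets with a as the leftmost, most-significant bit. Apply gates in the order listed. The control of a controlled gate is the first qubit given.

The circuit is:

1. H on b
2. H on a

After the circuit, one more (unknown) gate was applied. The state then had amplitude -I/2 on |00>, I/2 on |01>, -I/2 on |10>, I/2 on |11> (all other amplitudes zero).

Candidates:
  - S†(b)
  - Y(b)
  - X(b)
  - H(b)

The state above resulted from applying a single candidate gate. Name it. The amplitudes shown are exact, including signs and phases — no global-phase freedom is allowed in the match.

It was Y(b) that produced the state shown.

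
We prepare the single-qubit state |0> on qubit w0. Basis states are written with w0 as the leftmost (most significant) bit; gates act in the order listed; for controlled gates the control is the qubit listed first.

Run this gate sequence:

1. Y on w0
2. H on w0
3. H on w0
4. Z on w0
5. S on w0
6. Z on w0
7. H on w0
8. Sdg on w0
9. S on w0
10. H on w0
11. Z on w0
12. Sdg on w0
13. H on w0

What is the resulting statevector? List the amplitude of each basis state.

The resulting statevector has amplitude -sqrt(2)*I/2 on |0>, sqrt(2)*I/2 on |1>. Key observation: the block from step 5 through step 12 cancels to the identity and can be dropped.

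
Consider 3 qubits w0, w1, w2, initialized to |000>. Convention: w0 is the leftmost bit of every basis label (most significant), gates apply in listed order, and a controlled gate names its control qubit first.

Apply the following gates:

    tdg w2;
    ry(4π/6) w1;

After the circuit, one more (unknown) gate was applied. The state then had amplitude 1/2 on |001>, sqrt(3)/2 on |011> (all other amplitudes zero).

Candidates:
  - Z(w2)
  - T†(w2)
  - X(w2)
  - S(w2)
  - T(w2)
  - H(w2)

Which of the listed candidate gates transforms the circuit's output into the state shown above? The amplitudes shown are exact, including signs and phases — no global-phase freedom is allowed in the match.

The applied gate was X(w2).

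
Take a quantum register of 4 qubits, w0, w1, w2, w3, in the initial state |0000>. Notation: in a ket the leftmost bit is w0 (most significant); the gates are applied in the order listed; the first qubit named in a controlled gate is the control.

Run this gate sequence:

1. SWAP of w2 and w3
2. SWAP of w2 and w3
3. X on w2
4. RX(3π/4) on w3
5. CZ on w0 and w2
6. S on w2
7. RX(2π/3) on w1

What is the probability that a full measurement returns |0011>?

The probability of measuring |0011> is sqrt(2)/16 + 1/8. Key observation: gates 1-2 undo each other exactly, leaving only the rest of the circuit to track.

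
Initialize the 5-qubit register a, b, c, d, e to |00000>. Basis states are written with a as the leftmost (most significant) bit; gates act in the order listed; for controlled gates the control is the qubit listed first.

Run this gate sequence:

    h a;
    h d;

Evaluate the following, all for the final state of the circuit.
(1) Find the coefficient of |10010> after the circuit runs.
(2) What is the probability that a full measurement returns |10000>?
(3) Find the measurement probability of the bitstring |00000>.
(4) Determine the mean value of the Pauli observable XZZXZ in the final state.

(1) The amplitude on |10010> is 1/2.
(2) A full measurement returns |10000> with probability 1/4.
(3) Outcome |00000> occurs with probability 1/4.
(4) The observable XZZXZ averages to 1.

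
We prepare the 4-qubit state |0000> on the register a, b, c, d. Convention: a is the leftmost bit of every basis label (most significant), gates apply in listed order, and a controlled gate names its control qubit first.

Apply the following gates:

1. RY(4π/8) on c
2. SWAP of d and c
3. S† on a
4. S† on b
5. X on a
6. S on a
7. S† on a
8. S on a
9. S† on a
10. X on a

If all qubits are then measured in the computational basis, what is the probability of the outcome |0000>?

Outcome |0000> occurs with probability 1/2. Key observation: the block from step 5 through step 10 cancels to the identity and can be dropped.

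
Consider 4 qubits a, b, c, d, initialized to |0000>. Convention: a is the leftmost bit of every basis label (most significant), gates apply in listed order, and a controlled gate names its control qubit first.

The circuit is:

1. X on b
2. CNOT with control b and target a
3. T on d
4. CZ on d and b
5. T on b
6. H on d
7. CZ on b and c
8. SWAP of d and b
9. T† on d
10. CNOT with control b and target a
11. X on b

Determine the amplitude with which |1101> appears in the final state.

The final state's coefficient on |1101> equals sqrt(2)/2.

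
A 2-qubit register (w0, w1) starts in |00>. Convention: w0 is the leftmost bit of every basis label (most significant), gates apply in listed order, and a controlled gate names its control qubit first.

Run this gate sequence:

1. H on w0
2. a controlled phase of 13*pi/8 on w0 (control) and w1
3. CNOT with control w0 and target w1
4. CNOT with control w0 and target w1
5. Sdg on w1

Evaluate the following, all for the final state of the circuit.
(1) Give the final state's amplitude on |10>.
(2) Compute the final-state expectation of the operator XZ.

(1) The amplitude on |10> is sqrt(2)/2. Key observation: gates 3-4 undo each other exactly, leaving only the rest of the circuit to track.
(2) In the final state, XZ has expectation 1.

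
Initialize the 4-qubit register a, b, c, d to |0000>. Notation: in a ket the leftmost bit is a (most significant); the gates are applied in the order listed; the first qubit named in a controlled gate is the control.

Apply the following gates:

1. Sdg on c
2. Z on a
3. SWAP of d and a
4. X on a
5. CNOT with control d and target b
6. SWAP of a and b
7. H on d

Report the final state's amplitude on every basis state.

The resulting statevector has amplitude sqrt(2)/2 on |0100>, sqrt(2)/2 on |0101>, and 0 on every other basis state.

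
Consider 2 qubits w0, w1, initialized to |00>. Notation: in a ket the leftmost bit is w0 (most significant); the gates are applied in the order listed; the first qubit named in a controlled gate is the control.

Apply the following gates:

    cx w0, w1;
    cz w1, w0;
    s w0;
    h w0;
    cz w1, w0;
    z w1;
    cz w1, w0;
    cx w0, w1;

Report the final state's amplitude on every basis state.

The final amplitudes are sqrt(2)/2 on |00>, 0 on |01>, 0 on |10>, sqrt(2)/2 on |11>.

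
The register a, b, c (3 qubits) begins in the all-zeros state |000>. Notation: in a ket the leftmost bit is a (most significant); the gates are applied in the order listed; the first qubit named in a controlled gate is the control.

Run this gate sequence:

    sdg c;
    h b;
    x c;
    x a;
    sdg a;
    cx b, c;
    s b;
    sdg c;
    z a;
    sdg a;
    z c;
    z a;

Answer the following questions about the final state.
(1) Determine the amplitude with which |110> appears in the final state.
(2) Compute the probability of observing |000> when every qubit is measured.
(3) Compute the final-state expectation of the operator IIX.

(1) The amplitude on |110> is -sqrt(2)*I/2.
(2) A full measurement returns |000> with probability 0.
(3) The observable IIX averages to 0.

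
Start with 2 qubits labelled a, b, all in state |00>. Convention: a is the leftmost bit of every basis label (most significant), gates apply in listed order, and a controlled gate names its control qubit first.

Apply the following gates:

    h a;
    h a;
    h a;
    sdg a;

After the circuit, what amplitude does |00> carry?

The final state's coefficient on |00> equals sqrt(2)/2. Key observation: gates 2-3 undo each other exactly, leaving only the rest of the circuit to track.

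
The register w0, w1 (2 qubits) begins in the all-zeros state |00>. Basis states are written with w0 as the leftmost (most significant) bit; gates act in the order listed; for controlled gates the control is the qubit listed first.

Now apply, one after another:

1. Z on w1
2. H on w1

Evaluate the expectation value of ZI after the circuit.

The observable ZI averages to 1.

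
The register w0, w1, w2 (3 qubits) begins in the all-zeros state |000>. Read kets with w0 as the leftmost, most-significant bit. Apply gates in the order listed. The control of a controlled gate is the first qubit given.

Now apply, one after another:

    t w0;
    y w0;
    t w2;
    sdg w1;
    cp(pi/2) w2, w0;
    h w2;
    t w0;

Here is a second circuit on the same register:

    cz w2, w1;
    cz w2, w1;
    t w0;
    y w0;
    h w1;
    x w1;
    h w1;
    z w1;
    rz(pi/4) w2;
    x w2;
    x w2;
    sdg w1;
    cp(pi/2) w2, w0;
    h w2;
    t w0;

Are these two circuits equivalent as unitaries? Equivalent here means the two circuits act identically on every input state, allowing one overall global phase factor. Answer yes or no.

Yes, they are equivalent — the unitaries differ by at most a global phase.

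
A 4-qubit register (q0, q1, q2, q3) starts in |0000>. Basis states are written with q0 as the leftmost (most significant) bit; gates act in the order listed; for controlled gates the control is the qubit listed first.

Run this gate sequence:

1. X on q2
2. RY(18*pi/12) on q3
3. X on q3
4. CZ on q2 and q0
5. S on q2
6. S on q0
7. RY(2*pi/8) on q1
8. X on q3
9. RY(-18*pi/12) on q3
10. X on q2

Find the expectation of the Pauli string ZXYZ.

In the final state, ZXYZ has expectation 0.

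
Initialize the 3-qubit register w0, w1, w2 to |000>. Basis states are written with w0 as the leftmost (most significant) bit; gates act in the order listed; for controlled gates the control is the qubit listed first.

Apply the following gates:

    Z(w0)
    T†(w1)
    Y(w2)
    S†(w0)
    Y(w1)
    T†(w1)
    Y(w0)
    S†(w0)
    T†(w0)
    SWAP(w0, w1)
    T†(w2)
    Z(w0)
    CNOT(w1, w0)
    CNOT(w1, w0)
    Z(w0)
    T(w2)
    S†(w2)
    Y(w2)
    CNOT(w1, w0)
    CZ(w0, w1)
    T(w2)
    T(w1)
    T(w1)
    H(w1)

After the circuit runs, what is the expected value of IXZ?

The expectation value of IXZ is -1.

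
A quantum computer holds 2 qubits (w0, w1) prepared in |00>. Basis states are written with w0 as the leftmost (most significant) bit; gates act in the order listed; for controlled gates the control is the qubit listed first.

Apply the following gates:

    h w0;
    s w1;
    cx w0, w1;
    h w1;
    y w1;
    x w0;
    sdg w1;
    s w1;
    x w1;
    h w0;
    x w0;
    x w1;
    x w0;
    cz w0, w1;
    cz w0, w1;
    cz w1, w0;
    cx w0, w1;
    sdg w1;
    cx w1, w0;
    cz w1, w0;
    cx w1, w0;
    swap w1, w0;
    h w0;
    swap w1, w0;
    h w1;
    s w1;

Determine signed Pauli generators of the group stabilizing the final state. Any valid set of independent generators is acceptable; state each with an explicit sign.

The stabilizer group can be generated by -XI, -IZ, among other valid generating sets.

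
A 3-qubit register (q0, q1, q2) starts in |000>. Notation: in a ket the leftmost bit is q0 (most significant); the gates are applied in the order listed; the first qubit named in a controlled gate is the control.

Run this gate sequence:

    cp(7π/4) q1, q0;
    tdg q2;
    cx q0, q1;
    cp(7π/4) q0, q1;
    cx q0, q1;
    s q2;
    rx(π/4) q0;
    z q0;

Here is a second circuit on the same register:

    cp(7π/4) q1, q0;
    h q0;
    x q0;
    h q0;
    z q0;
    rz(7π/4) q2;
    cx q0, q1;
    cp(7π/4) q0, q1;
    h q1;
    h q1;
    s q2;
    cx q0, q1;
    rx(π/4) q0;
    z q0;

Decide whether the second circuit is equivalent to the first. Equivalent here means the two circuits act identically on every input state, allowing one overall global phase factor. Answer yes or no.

Yes: on every input state the two circuits agree up to one overall phase factor.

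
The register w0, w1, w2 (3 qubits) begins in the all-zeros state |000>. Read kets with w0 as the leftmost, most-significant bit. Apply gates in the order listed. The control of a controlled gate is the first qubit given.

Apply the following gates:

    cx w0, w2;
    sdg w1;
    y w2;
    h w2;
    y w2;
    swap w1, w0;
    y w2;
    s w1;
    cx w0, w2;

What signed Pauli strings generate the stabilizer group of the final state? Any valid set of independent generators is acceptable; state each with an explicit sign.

The final state is stabilized by the group generated by -IIX, +ZII, +IZI; other independent generating sets are equally valid.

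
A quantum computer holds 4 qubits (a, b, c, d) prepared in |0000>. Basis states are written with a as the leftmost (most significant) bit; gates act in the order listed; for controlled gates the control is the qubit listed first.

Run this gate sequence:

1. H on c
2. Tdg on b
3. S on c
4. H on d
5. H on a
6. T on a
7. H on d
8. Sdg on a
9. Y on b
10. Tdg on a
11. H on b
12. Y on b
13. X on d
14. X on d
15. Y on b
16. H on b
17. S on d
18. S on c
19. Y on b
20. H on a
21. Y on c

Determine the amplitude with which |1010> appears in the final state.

|1010> carries amplitude sqrt(2)*(-1 + I)/4 in the final state.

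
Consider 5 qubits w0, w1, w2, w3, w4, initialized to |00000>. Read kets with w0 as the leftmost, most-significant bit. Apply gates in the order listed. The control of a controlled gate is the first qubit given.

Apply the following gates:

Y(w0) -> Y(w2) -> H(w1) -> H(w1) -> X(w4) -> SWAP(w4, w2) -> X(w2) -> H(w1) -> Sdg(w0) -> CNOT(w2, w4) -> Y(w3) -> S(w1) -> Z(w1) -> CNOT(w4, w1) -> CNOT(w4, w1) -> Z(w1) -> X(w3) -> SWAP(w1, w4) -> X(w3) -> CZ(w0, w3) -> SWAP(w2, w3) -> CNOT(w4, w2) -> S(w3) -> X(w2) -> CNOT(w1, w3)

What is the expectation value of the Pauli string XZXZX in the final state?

In the final state, XZXZX has expectation 0. Key observation: the block from step 13 through step 16 cancels to the identity and can be dropped.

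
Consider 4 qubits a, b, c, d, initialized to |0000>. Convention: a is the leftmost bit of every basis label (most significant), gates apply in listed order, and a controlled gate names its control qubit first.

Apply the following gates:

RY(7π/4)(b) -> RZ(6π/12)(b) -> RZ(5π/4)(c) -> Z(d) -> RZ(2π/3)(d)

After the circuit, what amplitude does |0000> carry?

The final state's coefficient on |0000> equals -sqrt(sqrt(2) + 2)*exp(19*I*pi/24)/2.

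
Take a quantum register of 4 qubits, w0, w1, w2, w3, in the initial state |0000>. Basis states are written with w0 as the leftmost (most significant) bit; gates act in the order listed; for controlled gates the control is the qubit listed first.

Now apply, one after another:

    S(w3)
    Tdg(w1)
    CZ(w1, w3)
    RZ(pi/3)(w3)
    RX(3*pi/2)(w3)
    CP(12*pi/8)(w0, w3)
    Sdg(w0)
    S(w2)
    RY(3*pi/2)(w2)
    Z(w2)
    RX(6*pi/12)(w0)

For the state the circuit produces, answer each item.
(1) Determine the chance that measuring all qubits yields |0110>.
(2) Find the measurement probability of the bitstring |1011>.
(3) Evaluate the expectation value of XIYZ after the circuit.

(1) A full measurement returns |0110> with probability 0.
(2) Outcome |1011> occurs with probability 1/8.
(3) The expectation value of XIYZ is 0.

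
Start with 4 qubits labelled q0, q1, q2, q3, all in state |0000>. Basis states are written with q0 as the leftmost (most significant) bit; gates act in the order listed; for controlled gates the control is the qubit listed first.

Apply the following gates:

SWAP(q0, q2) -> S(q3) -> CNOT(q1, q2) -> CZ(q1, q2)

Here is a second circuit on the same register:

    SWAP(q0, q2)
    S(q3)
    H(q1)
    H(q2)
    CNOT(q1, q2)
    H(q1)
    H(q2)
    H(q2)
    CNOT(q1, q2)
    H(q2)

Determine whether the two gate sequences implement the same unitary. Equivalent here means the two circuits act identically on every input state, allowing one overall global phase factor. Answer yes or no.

No — the two circuits implement different unitaries, even allowing a global phase.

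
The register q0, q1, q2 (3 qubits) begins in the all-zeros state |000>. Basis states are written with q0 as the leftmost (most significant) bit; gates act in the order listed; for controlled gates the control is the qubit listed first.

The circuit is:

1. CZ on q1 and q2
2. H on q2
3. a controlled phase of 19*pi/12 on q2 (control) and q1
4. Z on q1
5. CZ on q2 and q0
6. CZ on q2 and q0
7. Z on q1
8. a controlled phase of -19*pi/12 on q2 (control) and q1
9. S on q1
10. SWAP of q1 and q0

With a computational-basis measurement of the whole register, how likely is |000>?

Outcome |000> occurs with probability 1/2. Key observation: gates 3-8 undo each other exactly, leaving only the rest of the circuit to track.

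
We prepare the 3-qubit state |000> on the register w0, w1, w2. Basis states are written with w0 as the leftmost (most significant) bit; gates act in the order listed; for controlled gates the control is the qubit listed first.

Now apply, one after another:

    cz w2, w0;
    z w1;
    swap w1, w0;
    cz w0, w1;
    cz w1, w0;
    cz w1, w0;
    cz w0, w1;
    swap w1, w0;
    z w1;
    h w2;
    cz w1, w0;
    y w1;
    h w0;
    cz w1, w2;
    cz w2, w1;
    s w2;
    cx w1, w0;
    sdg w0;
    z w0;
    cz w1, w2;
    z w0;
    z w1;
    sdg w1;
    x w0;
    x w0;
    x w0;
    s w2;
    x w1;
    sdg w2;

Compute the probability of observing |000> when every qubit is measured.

The probability of measuring |000> is 1/4.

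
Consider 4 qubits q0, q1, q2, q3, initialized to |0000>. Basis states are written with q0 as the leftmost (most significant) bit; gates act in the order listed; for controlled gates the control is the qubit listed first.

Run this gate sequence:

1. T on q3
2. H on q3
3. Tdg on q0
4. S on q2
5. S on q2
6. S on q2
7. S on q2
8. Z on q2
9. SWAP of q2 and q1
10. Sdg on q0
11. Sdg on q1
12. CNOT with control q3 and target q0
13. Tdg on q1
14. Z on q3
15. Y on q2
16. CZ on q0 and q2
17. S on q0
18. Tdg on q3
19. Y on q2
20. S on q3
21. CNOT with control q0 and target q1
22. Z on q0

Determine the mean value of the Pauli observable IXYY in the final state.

The observable IXYY averages to 0. Key observation: the block from step 4 through step 7 cancels to the identity and can be dropped.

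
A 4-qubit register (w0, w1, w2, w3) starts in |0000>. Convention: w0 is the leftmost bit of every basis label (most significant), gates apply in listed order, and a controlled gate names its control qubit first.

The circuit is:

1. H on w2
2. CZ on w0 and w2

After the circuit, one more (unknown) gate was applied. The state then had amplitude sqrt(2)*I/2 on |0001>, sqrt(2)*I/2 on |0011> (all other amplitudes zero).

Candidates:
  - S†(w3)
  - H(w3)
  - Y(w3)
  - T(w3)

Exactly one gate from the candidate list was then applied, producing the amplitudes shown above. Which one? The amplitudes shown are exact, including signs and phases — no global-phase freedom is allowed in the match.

It was Y(w3) that produced the state shown.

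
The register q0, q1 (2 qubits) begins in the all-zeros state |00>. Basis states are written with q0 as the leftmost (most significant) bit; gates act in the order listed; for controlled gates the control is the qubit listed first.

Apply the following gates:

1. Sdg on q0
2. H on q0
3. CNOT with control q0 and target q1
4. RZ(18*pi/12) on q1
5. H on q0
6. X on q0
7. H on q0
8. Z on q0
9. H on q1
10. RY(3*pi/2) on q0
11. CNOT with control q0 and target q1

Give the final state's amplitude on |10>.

The final state's coefficient on |10> equals -1/2. Key observation: steps 5-8 multiply out to the identity, so the circuit reduces to the remaining gates.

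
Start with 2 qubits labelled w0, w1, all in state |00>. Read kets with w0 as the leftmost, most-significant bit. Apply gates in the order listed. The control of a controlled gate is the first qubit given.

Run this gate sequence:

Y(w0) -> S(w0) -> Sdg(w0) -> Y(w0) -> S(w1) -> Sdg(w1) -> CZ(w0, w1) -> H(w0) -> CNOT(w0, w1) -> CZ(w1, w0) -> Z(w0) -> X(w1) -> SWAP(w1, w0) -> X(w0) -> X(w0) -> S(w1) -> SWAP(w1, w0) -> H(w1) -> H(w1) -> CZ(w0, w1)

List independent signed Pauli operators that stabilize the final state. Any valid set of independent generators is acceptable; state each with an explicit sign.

The final state is stabilized by the group generated by -XY, -ZZ; other independent generating sets are equally valid. Key observation: gates 14-15 undo each other exactly, leaving only the rest of the circuit to track.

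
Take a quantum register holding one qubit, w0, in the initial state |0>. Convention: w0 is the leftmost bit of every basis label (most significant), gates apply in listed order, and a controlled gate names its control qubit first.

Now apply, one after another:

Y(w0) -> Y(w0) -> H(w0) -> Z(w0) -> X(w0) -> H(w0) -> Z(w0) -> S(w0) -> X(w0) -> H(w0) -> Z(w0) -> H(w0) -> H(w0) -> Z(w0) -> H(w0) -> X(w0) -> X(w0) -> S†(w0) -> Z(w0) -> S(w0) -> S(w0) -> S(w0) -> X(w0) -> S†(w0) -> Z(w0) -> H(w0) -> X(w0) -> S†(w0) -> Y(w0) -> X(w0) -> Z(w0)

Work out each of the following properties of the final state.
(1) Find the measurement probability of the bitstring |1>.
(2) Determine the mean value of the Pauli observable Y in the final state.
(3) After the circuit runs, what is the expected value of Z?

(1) The probability of measuring |1> is 1/2. Key observation: gates 10-15 undo each other exactly, leaving only the rest of the circuit to track.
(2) The observable Y averages to 1.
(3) In the final state, Z has expectation 0.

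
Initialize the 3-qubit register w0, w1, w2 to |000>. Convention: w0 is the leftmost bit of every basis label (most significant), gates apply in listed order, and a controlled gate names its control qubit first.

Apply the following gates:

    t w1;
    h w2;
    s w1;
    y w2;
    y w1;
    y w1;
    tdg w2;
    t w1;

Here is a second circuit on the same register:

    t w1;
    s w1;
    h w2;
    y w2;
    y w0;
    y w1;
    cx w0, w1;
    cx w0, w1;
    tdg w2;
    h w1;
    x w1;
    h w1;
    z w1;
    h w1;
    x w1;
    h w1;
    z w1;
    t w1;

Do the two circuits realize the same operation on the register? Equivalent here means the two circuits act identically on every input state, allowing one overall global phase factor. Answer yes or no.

No — the two circuits implement different unitaries, even allowing a global phase.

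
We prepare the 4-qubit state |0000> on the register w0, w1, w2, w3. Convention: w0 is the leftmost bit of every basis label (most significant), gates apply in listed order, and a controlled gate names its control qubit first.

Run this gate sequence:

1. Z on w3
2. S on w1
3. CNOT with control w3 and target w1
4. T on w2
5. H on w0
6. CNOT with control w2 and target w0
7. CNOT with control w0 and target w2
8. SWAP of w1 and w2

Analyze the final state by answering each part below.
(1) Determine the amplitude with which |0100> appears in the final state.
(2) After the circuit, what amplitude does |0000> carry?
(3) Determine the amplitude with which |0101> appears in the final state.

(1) The final state's coefficient on |0100> equals 0.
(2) The final state's coefficient on |0000> equals sqrt(2)/2.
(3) The final state's coefficient on |0101> equals 0.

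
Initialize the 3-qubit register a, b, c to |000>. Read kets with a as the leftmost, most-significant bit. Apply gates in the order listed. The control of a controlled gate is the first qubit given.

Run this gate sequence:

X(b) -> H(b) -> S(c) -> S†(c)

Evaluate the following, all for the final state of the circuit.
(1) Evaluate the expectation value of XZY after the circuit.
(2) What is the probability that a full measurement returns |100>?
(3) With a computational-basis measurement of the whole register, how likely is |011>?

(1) In the final state, XZY has expectation 0. Key observation: gates 3-4 undo each other exactly, leaving only the rest of the circuit to track.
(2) Outcome |100> occurs with probability 0.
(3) A full measurement returns |011> with probability 0.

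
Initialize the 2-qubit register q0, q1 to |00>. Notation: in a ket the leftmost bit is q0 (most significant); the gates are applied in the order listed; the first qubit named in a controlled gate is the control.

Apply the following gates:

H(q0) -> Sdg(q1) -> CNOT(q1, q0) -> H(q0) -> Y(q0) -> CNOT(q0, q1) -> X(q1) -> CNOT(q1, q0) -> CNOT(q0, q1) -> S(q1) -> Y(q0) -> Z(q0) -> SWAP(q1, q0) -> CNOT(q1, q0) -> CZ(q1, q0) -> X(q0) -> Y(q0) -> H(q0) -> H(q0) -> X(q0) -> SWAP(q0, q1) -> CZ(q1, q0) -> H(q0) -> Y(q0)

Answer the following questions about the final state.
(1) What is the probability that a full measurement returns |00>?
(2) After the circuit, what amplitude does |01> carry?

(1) The probability of measuring |00> is 1/2.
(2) The amplitude on |01> is 0.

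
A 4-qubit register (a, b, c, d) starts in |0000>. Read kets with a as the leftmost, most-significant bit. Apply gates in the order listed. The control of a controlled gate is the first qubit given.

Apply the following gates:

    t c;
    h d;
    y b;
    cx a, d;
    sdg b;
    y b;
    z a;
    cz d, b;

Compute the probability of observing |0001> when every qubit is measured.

A full measurement returns |0001> with probability 1/2.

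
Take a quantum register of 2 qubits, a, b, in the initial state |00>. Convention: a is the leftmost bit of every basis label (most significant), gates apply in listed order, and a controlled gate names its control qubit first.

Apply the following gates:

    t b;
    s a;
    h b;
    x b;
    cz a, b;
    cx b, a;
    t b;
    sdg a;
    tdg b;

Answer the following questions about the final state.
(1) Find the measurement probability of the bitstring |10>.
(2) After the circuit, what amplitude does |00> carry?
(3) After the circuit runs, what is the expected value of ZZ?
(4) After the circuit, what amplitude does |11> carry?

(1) A full measurement returns |10> with probability 0.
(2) |00> carries amplitude sqrt(2)/2 in the final state.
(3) The observable ZZ averages to 1.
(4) |11> carries amplitude -sqrt(2)*I/2 in the final state.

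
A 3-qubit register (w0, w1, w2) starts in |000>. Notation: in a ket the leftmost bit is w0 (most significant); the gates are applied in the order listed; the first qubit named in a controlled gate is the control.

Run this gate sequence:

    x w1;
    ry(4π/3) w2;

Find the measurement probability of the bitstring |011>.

The probability of measuring |011> is 3/4.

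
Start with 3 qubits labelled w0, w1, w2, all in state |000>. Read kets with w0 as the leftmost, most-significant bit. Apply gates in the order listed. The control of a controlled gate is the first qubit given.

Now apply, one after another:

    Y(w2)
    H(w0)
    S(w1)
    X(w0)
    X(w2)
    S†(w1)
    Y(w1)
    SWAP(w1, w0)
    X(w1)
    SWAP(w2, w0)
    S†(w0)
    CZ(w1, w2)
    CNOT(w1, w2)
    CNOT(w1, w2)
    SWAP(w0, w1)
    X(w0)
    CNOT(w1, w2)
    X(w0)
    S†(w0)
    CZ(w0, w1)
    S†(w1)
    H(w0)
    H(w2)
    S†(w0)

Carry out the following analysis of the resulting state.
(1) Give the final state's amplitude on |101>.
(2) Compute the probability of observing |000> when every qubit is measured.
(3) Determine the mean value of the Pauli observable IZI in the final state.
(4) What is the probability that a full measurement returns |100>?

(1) The amplitude on |101> is sqrt(2)*(-1 - I)/4.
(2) Outcome |000> occurs with probability 1/4.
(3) In the final state, IZI has expectation 1.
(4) The probability of measuring |100> is 1/4.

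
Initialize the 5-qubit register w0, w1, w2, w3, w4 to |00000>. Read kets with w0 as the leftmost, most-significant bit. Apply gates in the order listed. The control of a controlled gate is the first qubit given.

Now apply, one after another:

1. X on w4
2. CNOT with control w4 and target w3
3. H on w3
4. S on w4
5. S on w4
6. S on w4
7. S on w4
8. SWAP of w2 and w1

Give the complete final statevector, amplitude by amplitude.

The resulting statevector has amplitude sqrt(2)/2 on |00001>, -sqrt(2)/2 on |00011>, and 0 on every other basis state. Key observation: gates 4-7 undo each other exactly, leaving only the rest of the circuit to track.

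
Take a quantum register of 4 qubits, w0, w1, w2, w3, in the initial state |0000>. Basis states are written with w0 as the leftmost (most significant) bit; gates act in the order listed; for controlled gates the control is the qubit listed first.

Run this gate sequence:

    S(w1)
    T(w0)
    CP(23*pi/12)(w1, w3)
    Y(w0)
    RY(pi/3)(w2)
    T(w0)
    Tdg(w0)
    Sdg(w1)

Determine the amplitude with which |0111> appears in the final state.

|0111> carries amplitude 0 in the final state.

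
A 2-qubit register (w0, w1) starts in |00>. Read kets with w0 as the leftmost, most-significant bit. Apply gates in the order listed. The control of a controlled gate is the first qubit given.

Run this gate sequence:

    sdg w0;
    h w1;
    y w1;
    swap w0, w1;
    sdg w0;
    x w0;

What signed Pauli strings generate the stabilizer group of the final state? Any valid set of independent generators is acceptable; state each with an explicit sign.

One valid set of independent stabilizer generators is -YI, +IZ (any independent generating set of the same group is equally correct).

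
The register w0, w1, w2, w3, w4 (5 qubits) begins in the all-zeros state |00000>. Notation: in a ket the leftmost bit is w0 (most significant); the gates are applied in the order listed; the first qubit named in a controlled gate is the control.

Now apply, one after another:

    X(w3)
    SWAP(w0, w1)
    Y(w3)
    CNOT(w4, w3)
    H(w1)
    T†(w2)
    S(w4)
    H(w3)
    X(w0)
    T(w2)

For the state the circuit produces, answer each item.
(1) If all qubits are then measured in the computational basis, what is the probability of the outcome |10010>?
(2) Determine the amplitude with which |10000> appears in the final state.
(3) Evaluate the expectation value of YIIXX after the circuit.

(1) The probability of measuring |10010> is 1/4.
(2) |10000> carries amplitude -I/2 in the final state.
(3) The observable YIIXX averages to 0.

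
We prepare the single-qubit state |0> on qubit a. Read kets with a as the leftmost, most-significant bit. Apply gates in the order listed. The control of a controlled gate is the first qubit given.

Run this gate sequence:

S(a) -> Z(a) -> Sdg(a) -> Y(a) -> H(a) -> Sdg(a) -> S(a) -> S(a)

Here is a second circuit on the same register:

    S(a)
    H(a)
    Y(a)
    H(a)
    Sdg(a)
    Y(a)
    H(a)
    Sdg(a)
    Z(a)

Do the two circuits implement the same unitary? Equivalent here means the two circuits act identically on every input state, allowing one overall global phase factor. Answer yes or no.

No, they are not equivalent — no single phase factor reconciles the two unitaries.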